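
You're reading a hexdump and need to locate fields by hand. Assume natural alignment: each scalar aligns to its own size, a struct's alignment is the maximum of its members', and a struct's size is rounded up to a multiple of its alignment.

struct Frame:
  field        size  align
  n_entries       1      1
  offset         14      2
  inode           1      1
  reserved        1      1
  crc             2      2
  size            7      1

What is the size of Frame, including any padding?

@0: n_entries [1B, align 1] → 1
+1 pad (align 2)
@2: offset [14B, align 2] → 16
@16: inode [1B, align 1] → 17
@17: reserved [1B, align 1] → 18
@18: crc [2B, align 2] → 20
@20: size [7B, align 1] → 27
+1 tail pad (align 2)
size 28, align 2

28 bytes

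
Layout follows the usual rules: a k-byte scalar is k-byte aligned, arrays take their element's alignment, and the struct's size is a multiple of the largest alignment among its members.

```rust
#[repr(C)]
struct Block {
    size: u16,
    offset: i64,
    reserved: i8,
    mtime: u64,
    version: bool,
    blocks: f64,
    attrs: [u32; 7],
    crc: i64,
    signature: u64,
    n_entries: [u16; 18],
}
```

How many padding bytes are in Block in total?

size at 0 (size 2, align 2) → ends 2
pad 6 to align 8 for offset
offset at 8 (size 8, align 8) → ends 16
reserved at 16 (size 1, align 1) → ends 17
pad 7 to align 8 for mtime
mtime at 24 (size 8, align 8) → ends 32
version at 32 (size 1, align 1) → ends 33
pad 7 to align 8 for blocks
blocks at 40 (size 8, align 8) → ends 48
attrs at 48 (size 28, align 4) → ends 76
pad 4 to align 8 for crc
crc at 80 (size 8, align 8) → ends 88
signature at 88 (size 8, align 8) → ends 96
n_entries at 96 (size 36, align 2) → ends 132
tail pad 4 to reach multiple of 8
total 136 bytes, alignment 8
data bytes 108, size 136 → padding 28

28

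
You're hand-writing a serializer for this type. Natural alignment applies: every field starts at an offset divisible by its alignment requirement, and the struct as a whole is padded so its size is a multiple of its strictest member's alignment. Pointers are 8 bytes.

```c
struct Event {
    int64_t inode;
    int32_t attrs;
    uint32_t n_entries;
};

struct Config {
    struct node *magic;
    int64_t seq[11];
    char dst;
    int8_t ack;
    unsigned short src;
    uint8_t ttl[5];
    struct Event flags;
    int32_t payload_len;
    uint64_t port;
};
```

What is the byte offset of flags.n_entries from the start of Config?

124

Event: @0: inode [8B, align 8] → 8; @8: attrs [4B, align 4] → 12; @12: n_entries [4B, align 4] → 16; size 16, align 8
@0: magic [8B, align 8] → 8
@8: seq [88B, align 8] → 96
@96: dst [1B, align 1] → 97
@97: ack [1B, align 1] → 98
@98: src [2B, align 2] → 100
@100: ttl [5B, align 1] → 105
+7 pad (align 8)
@112: flags [16B, align 8] → 128
within Event: n_entries at 12
112 + 12 = 124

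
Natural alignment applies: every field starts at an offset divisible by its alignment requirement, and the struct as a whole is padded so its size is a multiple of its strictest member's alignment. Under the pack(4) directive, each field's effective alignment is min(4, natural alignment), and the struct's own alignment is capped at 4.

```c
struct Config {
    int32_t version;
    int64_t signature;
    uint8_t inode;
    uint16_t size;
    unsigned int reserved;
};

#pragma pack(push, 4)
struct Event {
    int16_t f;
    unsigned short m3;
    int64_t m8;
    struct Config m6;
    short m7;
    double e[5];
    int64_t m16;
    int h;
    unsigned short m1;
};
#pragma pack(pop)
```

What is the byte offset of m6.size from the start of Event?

30

Config: 0..4  version  (4B, 4-aligned); 4..8  -- padding (4B); 8..16  signature  (8B, 8-aligned); 16..17  inode  (1B, 1-aligned); 17..18  -- padding (1B); 18..20  size  (2B, 2-aligned); 20..24  reserved  (4B, 4-aligned); sizeof = 24, alignof = 8
0..2  f  (2B, 2-aligned)
2..4  m3  (2B, 2-aligned)
4..12  m8  (8B, 4-aligned)
12..36  m6  (24B, 4-aligned)
within Config: size at 18
12 + 18 = 30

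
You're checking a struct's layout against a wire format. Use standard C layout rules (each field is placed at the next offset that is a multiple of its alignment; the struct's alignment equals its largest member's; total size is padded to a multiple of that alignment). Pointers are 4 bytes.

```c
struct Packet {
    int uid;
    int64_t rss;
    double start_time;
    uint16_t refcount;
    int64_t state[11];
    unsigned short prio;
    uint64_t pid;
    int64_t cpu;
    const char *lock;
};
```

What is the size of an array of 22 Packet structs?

uid at 0 (size 4, align 4) → ends 4
pad 4 to align 8 for rss
rss at 8 (size 8, align 8) → ends 16
start_time at 16 (size 8, align 8) → ends 24
refcount at 24 (size 2, align 2) → ends 26
pad 6 to align 8 for state
state at 32 (size 88, align 8) → ends 120
prio at 120 (size 2, align 2) → ends 122
pad 6 to align 8 for pid
pid at 128 (size 8, align 8) → ends 136
cpu at 136 (size 8, align 8) → ends 144
lock at 144 (size 4, align 4) → ends 148
tail pad 4 to reach multiple of 8
total 152 bytes, alignment 8
array of 22: 22 × 152 = 3344

3344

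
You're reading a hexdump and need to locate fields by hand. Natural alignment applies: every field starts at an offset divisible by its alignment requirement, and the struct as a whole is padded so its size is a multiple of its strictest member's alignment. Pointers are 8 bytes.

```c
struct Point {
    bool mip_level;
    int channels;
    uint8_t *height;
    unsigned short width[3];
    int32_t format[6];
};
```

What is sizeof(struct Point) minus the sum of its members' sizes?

mip_level at 0 (size 1, align 1) → ends 1
pad 3 to align 4 for channels
channels at 4 (size 4, align 4) → ends 8
height at 8 (size 8, align 8) → ends 16
width at 16 (size 6, align 2) → ends 22
pad 2 to align 4 for format
format at 24 (size 24, align 4) → ends 48
total 48 bytes, alignment 8
data bytes 43, size 48 → padding 5

5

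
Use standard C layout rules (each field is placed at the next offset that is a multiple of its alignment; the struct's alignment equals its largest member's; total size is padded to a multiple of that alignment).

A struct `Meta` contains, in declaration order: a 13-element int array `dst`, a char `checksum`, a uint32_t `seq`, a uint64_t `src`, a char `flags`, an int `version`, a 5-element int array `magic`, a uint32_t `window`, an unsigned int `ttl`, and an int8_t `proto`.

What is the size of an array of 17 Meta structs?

1904

0..52  dst  (52B, 4-aligned)
52..53  checksum  (1B, 1-aligned)
53..56  -- padding (3B)
56..60  seq  (4B, 4-aligned)
60..64  -- padding (4B)
64..72  src  (8B, 8-aligned)
72..73  flags  (1B, 1-aligned)
73..76  -- padding (3B)
76..80  version  (4B, 4-aligned)
80..100  magic  (20B, 4-aligned)
100..104  window  (4B, 4-aligned)
104..108  ttl  (4B, 4-aligned)
108..109  proto  (1B, 1-aligned)
109..112  -- tail padding (3B)
sizeof = 112, alignof = 8
array of 17: 17 × 112 = 1904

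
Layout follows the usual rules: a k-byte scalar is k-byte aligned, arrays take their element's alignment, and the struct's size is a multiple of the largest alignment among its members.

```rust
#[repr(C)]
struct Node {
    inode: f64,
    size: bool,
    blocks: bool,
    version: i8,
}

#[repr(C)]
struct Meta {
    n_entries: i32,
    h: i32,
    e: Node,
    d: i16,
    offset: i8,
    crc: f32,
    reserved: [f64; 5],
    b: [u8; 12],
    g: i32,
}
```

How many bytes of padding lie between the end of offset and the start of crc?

1

Node: 0..8  inode  (8B, 8-aligned); 8..9  size  (1B, 1-aligned); 9..10  blocks  (1B, 1-aligned); 10..11  version  (1B, 1-aligned); 11..16  -- tail padding (5B); sizeof = 16, alignof = 8
0..4  n_entries  (4B, 4-aligned)
4..8  h  (4B, 4-aligned)
8..24  e  (16B, 8-aligned)
24..26  d  (2B, 2-aligned)
26..27  offset  (1B, 1-aligned)
27..28  -- padding (1B)
28..32  crc  (4B, 4-aligned)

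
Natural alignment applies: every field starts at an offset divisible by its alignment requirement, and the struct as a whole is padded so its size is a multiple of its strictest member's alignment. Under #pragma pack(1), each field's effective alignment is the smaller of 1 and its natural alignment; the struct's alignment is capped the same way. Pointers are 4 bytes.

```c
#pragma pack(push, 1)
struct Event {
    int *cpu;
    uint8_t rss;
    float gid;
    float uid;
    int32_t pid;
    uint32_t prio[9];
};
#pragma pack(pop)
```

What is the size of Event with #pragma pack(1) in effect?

cpu at 0 (size 4, align 1) → ends 4
rss at 4 (size 1, align 1) → ends 5
gid at 5 (size 4, align 1) → ends 9
uid at 9 (size 4, align 1) → ends 13
pid at 13 (size 4, align 1) → ends 17
prio at 17 (size 36, align 1) → ends 53
total 53 bytes, alignment 1

53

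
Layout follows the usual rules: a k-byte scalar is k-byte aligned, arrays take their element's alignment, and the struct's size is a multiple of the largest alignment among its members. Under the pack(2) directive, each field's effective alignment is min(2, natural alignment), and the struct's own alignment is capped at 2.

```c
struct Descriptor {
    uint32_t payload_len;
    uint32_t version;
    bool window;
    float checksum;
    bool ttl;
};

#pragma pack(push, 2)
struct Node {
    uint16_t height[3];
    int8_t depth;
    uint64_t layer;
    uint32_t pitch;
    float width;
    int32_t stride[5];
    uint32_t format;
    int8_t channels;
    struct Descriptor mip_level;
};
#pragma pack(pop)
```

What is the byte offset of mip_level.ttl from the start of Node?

Descriptor: payload_len at 0 (size 4, align 4) → ends 4; version at 4 (size 4, align 4) → ends 8; window at 8 (size 1, align 1) → ends 9; pad 3 to align 4 for checksum; checksum at 12 (size 4, align 4) → ends 16; ttl at 16 (size 1, align 1) → ends 17; tail pad 3 to reach multiple of 4; total 20 bytes, alignment 4
height at 0 (size 6, align 2) → ends 6
depth at 6 (size 1, align 1) → ends 7
pad 1 to align 2 for layer
layer at 8 (size 8, align 2) → ends 16
pitch at 16 (size 4, align 2) → ends 20
width at 20 (size 4, align 2) → ends 24
stride at 24 (size 20, align 2) → ends 44
format at 44 (size 4, align 2) → ends 48
channels at 48 (size 1, align 1) → ends 49
pad 1 to align 2 for mip_level
mip_level at 50 (size 20, align 2) → ends 70
within Descriptor: ttl at 16
50 + 16 = 66

66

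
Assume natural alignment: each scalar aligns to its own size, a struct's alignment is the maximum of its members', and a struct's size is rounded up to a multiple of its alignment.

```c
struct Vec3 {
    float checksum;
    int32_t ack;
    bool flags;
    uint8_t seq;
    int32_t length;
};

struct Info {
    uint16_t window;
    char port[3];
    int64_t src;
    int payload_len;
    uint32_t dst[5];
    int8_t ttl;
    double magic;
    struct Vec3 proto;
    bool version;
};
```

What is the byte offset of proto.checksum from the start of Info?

56

Vec3: 0..4  checksum  (4B, 4-aligned); 4..8  ack  (4B, 4-aligned); 8..9  flags  (1B, 1-aligned); 9..10  seq  (1B, 1-aligned); 10..12  -- padding (2B); 12..16  length  (4B, 4-aligned); sizeof = 16, alignof = 4
0..2  window  (2B, 2-aligned)
2..5  port  (3B, 1-aligned)
5..8  -- padding (3B)
8..16  src  (8B, 8-aligned)
16..20  payload_len  (4B, 4-aligned)
20..40  dst  (20B, 4-aligned)
40..41  ttl  (1B, 1-aligned)
41..48  -- padding (7B)
48..56  magic  (8B, 8-aligned)
56..72  proto  (16B, 4-aligned)
within Vec3: checksum at 0
56 + 0 = 56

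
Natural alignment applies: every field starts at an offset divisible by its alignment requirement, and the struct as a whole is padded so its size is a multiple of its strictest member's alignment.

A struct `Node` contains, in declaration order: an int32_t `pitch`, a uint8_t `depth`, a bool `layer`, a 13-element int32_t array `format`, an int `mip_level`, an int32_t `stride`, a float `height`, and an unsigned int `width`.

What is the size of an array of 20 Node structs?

1520

@0: pitch [4B, align 4] → 4
@4: depth [1B, align 1] → 5
@5: layer [1B, align 1] → 6
+2 pad (align 4)
@8: format [52B, align 4] → 60
@60: mip_level [4B, align 4] → 64
@64: stride [4B, align 4] → 68
@68: height [4B, align 4] → 72
@72: width [4B, align 4] → 76
size 76, align 4
array of 20: 20 × 76 = 1520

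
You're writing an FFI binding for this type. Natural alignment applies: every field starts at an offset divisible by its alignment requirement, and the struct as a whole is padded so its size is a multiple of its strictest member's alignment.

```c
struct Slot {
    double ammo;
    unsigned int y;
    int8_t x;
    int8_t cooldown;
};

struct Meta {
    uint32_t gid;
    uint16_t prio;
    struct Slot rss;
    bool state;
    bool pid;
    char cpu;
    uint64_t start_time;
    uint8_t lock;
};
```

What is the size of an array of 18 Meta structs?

Slot: @0: ammo [8B, align 8] → 8; @8: y [4B, align 4] → 12; @12: x [1B, align 1] → 13; @13: cooldown [1B, align 1] → 14; +2 tail pad (align 8); size 16, align 8
@0: gid [4B, align 4] → 4
@4: prio [2B, align 2] → 6
+2 pad (align 8)
@8: rss [16B, align 8] → 24
@24: state [1B, align 1] → 25
@25: pid [1B, align 1] → 26
@26: cpu [1B, align 1] → 27
+5 pad (align 8)
@32: start_time [8B, align 8] → 40
@40: lock [1B, align 1] → 41
+7 tail pad (align 8)
size 48, align 8
array of 18: 18 × 48 = 864

864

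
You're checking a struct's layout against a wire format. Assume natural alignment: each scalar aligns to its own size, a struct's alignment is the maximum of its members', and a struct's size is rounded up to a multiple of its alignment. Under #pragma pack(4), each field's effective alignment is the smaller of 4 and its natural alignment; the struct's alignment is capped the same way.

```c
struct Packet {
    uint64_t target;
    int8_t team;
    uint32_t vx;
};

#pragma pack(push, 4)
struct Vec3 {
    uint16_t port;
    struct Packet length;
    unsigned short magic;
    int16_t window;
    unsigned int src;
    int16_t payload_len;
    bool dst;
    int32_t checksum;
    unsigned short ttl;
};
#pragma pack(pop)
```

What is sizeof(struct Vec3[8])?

Packet: @0: target [8B, align 8] → 8; @8: team [1B, align 1] → 9; +3 pad (align 4); @12: vx [4B, align 4] → 16; size 16, align 8
@0: port [2B, align 2] → 2
+2 pad (align 4)
@4: length [16B, align 4] → 20
@20: magic [2B, align 2] → 22
@22: window [2B, align 2] → 24
@24: src [4B, align 4] → 28
@28: payload_len [2B, align 2] → 30
@30: dst [1B, align 1] → 31
+1 pad (align 4)
@32: checksum [4B, align 4] → 36
@36: ttl [2B, align 2] → 38
+2 tail pad (align 4)
size 40, align 4
array of 8: 8 × 40 = 320

320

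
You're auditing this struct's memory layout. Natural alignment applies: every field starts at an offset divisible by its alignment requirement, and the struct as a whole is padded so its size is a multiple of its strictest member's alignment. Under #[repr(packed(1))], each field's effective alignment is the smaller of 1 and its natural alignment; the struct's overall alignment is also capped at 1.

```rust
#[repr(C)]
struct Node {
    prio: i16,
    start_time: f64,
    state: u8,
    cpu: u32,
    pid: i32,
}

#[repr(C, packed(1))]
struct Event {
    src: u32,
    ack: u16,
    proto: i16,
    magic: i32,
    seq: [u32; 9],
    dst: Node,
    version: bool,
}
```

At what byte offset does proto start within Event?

6

Node: prio at 0 (size 2, align 2) → ends 2; pad 6 to align 8 for start_time; start_time at 8 (size 8, align 8) → ends 16; state at 16 (size 1, align 1) → ends 17; pad 3 to align 4 for cpu; cpu at 20 (size 4, align 4) → ends 24; pid at 24 (size 4, align 4) → ends 28; tail pad 4 to reach multiple of 8; total 32 bytes, alignment 8
src at 0 (size 4, align 1) → ends 4
ack at 4 (size 2, align 1) → ends 6
proto at 6 (size 2, align 1) → ends 8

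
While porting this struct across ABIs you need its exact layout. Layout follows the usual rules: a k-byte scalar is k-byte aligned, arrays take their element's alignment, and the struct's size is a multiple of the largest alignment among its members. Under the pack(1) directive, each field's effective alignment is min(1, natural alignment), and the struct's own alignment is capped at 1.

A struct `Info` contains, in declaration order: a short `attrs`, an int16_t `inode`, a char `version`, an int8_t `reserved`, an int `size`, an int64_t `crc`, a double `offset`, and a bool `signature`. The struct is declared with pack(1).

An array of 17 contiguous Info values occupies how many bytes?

459

0..2  attrs  (2B, 1-aligned)
2..4  inode  (2B, 1-aligned)
4..5  version  (1B, 1-aligned)
5..6  reserved  (1B, 1-aligned)
6..10  size  (4B, 1-aligned)
10..18  crc  (8B, 1-aligned)
18..26  offset  (8B, 1-aligned)
26..27  signature  (1B, 1-aligned)
sizeof = 27, alignof = 1
array of 17: 17 × 27 = 459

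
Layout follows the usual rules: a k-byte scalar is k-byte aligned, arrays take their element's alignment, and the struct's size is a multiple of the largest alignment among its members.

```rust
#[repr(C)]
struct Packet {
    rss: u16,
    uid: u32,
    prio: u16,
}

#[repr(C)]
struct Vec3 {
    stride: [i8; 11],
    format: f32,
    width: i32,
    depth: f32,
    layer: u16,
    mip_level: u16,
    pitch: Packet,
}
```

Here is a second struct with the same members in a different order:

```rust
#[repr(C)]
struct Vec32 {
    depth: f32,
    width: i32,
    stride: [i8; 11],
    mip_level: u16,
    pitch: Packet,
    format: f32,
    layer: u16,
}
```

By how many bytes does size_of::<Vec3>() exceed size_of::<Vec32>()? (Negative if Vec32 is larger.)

-4

Packet: 0..2  rss  (2B, 2-aligned); 2..4  -- padding (2B); 4..8  uid  (4B, 4-aligned); 8..10  prio  (2B, 2-aligned); 10..12  -- tail padding (2B); sizeof = 12, alignof = 4
0..11  stride  (11B, 1-aligned)
11..12  -- padding (1B)
12..16  format  (4B, 4-aligned)
16..20  width  (4B, 4-aligned)
20..24  depth  (4B, 4-aligned)
24..26  layer  (2B, 2-aligned)
26..28  mip_level  (2B, 2-aligned)
28..40  pitch  (12B, 4-aligned)
sizeof = 40, alignof = 4
— Vec32 —
0..4  depth  (4B, 4-aligned)
4..8  width  (4B, 4-aligned)
8..19  stride  (11B, 1-aligned)
19..20  -- padding (1B)
20..22  mip_level  (2B, 2-aligned)
22..24  -- padding (2B)
24..36  pitch  (12B, 4-aligned)
36..40  format  (4B, 4-aligned)
40..42  layer  (2B, 2-aligned)
42..44  -- tail padding (2B)
sizeof = 44, alignof = 4
40 − 44 = -4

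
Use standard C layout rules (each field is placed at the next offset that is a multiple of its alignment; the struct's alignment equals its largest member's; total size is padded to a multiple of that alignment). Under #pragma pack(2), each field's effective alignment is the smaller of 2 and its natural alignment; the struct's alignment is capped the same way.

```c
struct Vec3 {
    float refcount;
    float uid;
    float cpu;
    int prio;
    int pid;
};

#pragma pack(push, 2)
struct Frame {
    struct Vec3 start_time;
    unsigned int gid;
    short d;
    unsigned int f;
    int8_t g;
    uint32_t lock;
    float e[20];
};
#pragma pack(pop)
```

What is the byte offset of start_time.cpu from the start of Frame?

Vec3: @0: refcount [4B, align 4] → 4; @4: uid [4B, align 4] → 8; @8: cpu [4B, align 4] → 12; @12: prio [4B, align 4] → 16; @16: pid [4B, align 4] → 20; size 20, align 4
@0: start_time [20B, align 2] → 20
within Vec3: cpu at 8
0 + 8 = 8

8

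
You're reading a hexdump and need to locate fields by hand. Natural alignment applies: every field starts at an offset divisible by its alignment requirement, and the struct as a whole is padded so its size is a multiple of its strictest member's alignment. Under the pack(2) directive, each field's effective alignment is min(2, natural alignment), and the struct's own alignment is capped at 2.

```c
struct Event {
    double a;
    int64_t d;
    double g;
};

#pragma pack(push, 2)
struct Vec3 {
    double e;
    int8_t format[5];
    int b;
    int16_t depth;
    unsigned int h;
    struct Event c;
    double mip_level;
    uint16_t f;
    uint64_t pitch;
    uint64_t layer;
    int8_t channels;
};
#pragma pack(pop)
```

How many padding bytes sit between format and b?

1

Event: 0..8  a  (8B, 8-aligned); 8..16  d  (8B, 8-aligned); 16..24  g  (8B, 8-aligned); sizeof = 24, alignof = 8
0..8  e  (8B, 2-aligned)
8..13  format  (5B, 1-aligned)
13..14  -- padding (1B)
14..18  b  (4B, 2-aligned)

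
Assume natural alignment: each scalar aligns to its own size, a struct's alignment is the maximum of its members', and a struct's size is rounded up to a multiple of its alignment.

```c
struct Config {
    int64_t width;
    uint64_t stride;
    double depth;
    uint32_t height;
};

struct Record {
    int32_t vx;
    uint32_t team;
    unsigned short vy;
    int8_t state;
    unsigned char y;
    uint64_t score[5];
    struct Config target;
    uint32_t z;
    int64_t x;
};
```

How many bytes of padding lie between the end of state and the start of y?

Config: width at 0 (size 8, align 8) → ends 8; stride at 8 (size 8, align 8) → ends 16; depth at 16 (size 8, align 8) → ends 24; height at 24 (size 4, align 4) → ends 28; tail pad 4 to reach multiple of 8; total 32 bytes, alignment 8
vx at 0 (size 4, align 4) → ends 4
team at 4 (size 4, align 4) → ends 8
vy at 8 (size 2, align 2) → ends 10
state at 10 (size 1, align 1) → ends 11
y at 11 (size 1, align 1) → ends 12

0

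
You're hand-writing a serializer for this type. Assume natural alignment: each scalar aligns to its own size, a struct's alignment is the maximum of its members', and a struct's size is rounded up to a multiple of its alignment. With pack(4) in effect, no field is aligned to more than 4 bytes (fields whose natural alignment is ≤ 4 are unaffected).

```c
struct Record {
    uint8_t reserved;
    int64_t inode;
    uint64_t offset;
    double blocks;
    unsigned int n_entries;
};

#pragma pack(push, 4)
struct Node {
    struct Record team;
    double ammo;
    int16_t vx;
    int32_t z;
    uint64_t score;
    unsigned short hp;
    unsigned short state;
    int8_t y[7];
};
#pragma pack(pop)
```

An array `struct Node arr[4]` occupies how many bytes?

Record: 0..1  reserved  (1B, 1-aligned); 1..8  -- padding (7B); 8..16  inode  (8B, 8-aligned); 16..24  offset  (8B, 8-aligned); 24..32  blocks  (8B, 8-aligned); 32..36  n_entries  (4B, 4-aligned); 36..40  -- tail padding (4B); sizeof = 40, alignof = 8
0..40  team  (40B, 4-aligned)
40..48  ammo  (8B, 4-aligned)
48..50  vx  (2B, 2-aligned)
50..52  -- padding (2B)
52..56  z  (4B, 4-aligned)
56..64  score  (8B, 4-aligned)
64..66  hp  (2B, 2-aligned)
66..68  state  (2B, 2-aligned)
68..75  y  (7B, 1-aligned)
75..76  -- tail padding (1B)
sizeof = 76, alignof = 4
array of 4: 4 × 76 = 304

304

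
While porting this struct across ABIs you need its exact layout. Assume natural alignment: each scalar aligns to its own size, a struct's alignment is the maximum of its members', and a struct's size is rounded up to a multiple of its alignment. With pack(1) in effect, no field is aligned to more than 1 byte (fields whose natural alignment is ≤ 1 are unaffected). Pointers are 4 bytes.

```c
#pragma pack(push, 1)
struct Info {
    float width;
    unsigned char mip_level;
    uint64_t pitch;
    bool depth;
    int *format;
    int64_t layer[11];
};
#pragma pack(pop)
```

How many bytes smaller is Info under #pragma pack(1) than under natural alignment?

6

natural layout:
  @0: width [4B, align 4] → 4
  @4: mip_level [1B, align 1] → 5
  +3 pad (align 8)
  @8: pitch [8B, align 8] → 16
  @16: depth [1B, align 1] → 17
  +3 pad (align 4)
  @20: format [4B, align 4] → 24
  @24: layer [88B, align 8] → 112
  size 112, align 8
packed(1) layout:
  @0: width [4B, align 1] → 4
  @4: mip_level [1B, align 1] → 5
  @5: pitch [8B, align 1] → 13
  @13: depth [1B, align 1] → 14
  @14: format [4B, align 1] → 18
  @18: layer [88B, align 1] → 106
  size 106, align 1
112 − 106 = 6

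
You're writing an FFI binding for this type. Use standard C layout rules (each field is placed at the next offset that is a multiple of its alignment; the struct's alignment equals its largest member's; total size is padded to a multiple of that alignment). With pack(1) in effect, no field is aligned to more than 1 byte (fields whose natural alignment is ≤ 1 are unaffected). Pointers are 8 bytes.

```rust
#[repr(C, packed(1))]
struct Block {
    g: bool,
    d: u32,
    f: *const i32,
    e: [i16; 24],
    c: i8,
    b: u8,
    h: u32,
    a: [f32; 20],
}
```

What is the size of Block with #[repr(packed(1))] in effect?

147

0..1  g  (1B, 1-aligned)
1..5  d  (4B, 1-aligned)
5..13  f  (8B, 1-aligned)
13..61  e  (48B, 1-aligned)
61..62  c  (1B, 1-aligned)
62..63  b  (1B, 1-aligned)
63..67  h  (4B, 1-aligned)
67..147  a  (80B, 1-aligned)
sizeof = 147, alignof = 1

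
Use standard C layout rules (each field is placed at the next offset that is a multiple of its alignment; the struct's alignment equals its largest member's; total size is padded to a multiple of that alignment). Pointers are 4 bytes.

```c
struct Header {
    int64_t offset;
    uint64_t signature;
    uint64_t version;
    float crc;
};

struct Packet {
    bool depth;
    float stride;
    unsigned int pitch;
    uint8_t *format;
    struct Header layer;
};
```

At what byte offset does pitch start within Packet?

8

Header: offset at 0 (size 8, align 8) → ends 8; signature at 8 (size 8, align 8) → ends 16; version at 16 (size 8, align 8) → ends 24; crc at 24 (size 4, align 4) → ends 28; tail pad 4 to reach multiple of 8; total 32 bytes, alignment 8
depth at 0 (size 1, align 1) → ends 1
pad 3 to align 4 for stride
stride at 4 (size 4, align 4) → ends 8
pitch at 8 (size 4, align 4) → ends 12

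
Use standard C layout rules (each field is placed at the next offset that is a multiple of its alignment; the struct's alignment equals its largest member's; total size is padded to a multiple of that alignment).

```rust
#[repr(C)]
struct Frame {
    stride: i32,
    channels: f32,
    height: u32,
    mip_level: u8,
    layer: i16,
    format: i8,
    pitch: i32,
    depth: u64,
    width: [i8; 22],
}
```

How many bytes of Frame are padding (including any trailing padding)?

6

stride at 0 (size 4, align 4) → ends 4
channels at 4 (size 4, align 4) → ends 8
height at 8 (size 4, align 4) → ends 12
mip_level at 12 (size 1, align 1) → ends 13
pad 1 to align 2 for layer
layer at 14 (size 2, align 2) → ends 16
format at 16 (size 1, align 1) → ends 17
pad 3 to align 4 for pitch
pitch at 20 (size 4, align 4) → ends 24
depth at 24 (size 8, align 8) → ends 32
width at 32 (size 22, align 1) → ends 54
tail pad 2 to reach multiple of 8
total 56 bytes, alignment 8
data bytes 50, size 56 → padding 6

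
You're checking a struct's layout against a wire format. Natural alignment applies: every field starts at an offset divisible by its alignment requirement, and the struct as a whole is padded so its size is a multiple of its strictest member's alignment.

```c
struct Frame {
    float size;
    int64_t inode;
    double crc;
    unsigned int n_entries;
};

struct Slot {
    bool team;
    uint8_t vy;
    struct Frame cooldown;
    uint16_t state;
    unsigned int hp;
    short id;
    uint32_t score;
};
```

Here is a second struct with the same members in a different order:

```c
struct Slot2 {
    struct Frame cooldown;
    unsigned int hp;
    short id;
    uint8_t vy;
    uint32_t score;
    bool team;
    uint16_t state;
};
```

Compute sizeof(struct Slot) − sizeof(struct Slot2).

8

Frame: size at 0 (size 4, align 4) → ends 4; pad 4 to align 8 for inode; inode at 8 (size 8, align 8) → ends 16; crc at 16 (size 8, align 8) → ends 24; n_entries at 24 (size 4, align 4) → ends 28; tail pad 4 to reach multiple of 8; total 32 bytes, alignment 8
team at 0 (size 1, align 1) → ends 1
vy at 1 (size 1, align 1) → ends 2
pad 6 to align 8 for cooldown
cooldown at 8 (size 32, align 8) → ends 40
state at 40 (size 2, align 2) → ends 42
pad 2 to align 4 for hp
hp at 44 (size 4, align 4) → ends 48
id at 48 (size 2, align 2) → ends 50
pad 2 to align 4 for score
score at 52 (size 4, align 4) → ends 56
total 56 bytes, alignment 8
— Slot2 —
cooldown at 0 (size 32, align 8) → ends 32
hp at 32 (size 4, align 4) → ends 36
id at 36 (size 2, align 2) → ends 38
vy at 38 (size 1, align 1) → ends 39
pad 1 to align 4 for score
score at 40 (size 4, align 4) → ends 44
team at 44 (size 1, align 1) → ends 45
pad 1 to align 2 for state
state at 46 (size 2, align 2) → ends 48
total 48 bytes, alignment 8
56 − 48 = 8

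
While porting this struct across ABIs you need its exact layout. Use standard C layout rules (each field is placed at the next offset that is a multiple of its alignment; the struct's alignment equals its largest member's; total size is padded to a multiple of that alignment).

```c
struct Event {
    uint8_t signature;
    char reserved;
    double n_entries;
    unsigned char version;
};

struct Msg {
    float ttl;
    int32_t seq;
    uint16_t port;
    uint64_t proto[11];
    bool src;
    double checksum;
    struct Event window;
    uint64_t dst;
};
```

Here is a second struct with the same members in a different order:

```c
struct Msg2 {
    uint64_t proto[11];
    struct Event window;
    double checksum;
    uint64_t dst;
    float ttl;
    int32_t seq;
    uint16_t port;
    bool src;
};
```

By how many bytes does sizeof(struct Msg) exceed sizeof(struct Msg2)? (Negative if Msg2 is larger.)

8

Event: 0..1  signature  (1B, 1-aligned); 1..2  reserved  (1B, 1-aligned); 2..8  -- padding (6B); 8..16  n_entries  (8B, 8-aligned); 16..17  version  (1B, 1-aligned); 17..24  -- tail padding (7B); sizeof = 24, alignof = 8
0..4  ttl  (4B, 4-aligned)
4..8  seq  (4B, 4-aligned)
8..10  port  (2B, 2-aligned)
10..16  -- padding (6B)
16..104  proto  (88B, 8-aligned)
104..105  src  (1B, 1-aligned)
105..112  -- padding (7B)
112..120  checksum  (8B, 8-aligned)
120..144  window  (24B, 8-aligned)
144..152  dst  (8B, 8-aligned)
sizeof = 152, alignof = 8
— Msg2 —
0..88  proto  (88B, 8-aligned)
88..112  window  (24B, 8-aligned)
112..120  checksum  (8B, 8-aligned)
120..128  dst  (8B, 8-aligned)
128..132  ttl  (4B, 4-aligned)
132..136  seq  (4B, 4-aligned)
136..138  port  (2B, 2-aligned)
138..139  src  (1B, 1-aligned)
139..144  -- tail padding (5B)
sizeof = 144, alignof = 8
152 − 144 = 8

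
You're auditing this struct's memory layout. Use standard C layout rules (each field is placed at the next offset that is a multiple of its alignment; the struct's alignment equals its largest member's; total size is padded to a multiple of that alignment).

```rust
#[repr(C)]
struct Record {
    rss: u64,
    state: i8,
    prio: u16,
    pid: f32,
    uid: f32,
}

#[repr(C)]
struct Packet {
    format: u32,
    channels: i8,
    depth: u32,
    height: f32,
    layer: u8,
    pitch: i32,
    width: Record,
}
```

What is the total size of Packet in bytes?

Record: rss at 0 (size 8, align 8) → ends 8; state at 8 (size 1, align 1) → ends 9; pad 1 to align 2 for prio; prio at 10 (size 2, align 2) → ends 12; pid at 12 (size 4, align 4) → ends 16; uid at 16 (size 4, align 4) → ends 20; tail pad 4 to reach multiple of 8; total 24 bytes, alignment 8
format at 0 (size 4, align 4) → ends 4
channels at 4 (size 1, align 1) → ends 5
pad 3 to align 4 for depth
depth at 8 (size 4, align 4) → ends 12
height at 12 (size 4, align 4) → ends 16
layer at 16 (size 1, align 1) → ends 17
pad 3 to align 4 for pitch
pitch at 20 (size 4, align 4) → ends 24
width at 24 (size 24, align 8) → ends 48
total 48 bytes, alignment 8

48 bytes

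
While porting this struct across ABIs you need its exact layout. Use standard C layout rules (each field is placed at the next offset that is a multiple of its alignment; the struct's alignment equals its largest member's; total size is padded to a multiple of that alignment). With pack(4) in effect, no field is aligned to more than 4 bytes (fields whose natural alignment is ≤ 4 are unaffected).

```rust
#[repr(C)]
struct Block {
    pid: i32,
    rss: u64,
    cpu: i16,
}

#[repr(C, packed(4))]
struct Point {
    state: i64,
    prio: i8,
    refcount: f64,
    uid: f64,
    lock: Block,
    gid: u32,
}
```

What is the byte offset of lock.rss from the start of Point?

Block: 0..4  pid  (4B, 4-aligned); 4..8  -- padding (4B); 8..16  rss  (8B, 8-aligned); 16..18  cpu  (2B, 2-aligned); 18..24  -- tail padding (6B); sizeof = 24, alignof = 8
0..8  state  (8B, 4-aligned)
8..9  prio  (1B, 1-aligned)
9..12  -- padding (3B)
12..20  refcount  (8B, 4-aligned)
20..28  uid  (8B, 4-aligned)
28..52  lock  (24B, 4-aligned)
within Block: rss at 8
28 + 8 = 36

36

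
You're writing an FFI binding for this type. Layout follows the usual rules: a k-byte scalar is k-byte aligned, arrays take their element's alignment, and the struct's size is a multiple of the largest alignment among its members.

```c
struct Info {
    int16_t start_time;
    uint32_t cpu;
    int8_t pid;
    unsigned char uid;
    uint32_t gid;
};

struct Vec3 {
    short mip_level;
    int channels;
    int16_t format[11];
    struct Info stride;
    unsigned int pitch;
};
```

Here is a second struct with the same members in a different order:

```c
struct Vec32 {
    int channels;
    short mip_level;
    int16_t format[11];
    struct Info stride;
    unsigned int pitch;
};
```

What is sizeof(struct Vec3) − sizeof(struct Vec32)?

4

Info: 0..2  start_time  (2B, 2-aligned); 2..4  -- padding (2B); 4..8  cpu  (4B, 4-aligned); 8..9  pid  (1B, 1-aligned); 9..10  uid  (1B, 1-aligned); 10..12  -- padding (2B); 12..16  gid  (4B, 4-aligned); sizeof = 16, alignof = 4
0..2  mip_level  (2B, 2-aligned)
2..4  -- padding (2B)
4..8  channels  (4B, 4-aligned)
8..30  format  (22B, 2-aligned)
30..32  -- padding (2B)
32..48  stride  (16B, 4-aligned)
48..52  pitch  (4B, 4-aligned)
sizeof = 52, alignof = 4
— Vec32 —
0..4  channels  (4B, 4-aligned)
4..6  mip_level  (2B, 2-aligned)
6..28  format  (22B, 2-aligned)
28..44  stride  (16B, 4-aligned)
44..48  pitch  (4B, 4-aligned)
sizeof = 48, alignof = 4
52 − 48 = 4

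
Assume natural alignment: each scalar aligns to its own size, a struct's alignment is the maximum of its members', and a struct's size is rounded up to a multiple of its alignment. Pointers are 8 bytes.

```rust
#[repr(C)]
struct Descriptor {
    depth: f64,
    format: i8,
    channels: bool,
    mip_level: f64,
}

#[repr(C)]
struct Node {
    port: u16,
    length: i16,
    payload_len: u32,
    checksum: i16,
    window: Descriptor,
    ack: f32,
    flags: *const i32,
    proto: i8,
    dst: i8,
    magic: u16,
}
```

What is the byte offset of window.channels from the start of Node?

25

Descriptor: 0..8  depth  (8B, 8-aligned); 8..9  format  (1B, 1-aligned); 9..10  channels  (1B, 1-aligned); 10..16  -- padding (6B); 16..24  mip_level  (8B, 8-aligned); sizeof = 24, alignof = 8
0..2  port  (2B, 2-aligned)
2..4  length  (2B, 2-aligned)
4..8  payload_len  (4B, 4-aligned)
8..10  checksum  (2B, 2-aligned)
10..16  -- padding (6B)
16..40  window  (24B, 8-aligned)
within Descriptor: channels at 9
16 + 9 = 25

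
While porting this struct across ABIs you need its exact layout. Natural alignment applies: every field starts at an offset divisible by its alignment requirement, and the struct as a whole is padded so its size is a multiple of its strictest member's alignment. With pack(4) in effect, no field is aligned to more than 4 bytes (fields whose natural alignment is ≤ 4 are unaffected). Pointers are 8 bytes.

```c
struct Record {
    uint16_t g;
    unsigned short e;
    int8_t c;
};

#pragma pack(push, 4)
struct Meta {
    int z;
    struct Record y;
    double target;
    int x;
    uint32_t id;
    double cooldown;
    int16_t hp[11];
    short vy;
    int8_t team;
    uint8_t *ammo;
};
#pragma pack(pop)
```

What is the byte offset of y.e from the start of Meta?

Record: @0: g [2B, align 2] → 2; @2: e [2B, align 2] → 4; @4: c [1B, align 1] → 5; +1 tail pad (align 2); size 6, align 2
@0: z [4B, align 4] → 4
@4: y [6B, align 2] → 10
within Record: e at 2
4 + 2 = 6

6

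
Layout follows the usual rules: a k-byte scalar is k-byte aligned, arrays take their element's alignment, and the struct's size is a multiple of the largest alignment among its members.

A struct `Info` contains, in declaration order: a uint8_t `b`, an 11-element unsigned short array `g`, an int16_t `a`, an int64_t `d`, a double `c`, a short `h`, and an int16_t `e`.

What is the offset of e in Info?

b at 0 (size 1, align 1) → ends 1
pad 1 to align 2 for g
g at 2 (size 22, align 2) → ends 24
a at 24 (size 2, align 2) → ends 26
pad 6 to align 8 for d
d at 32 (size 8, align 8) → ends 40
c at 40 (size 8, align 8) → ends 48
h at 48 (size 2, align 2) → ends 50
e at 50 (size 2, align 2) → ends 52

50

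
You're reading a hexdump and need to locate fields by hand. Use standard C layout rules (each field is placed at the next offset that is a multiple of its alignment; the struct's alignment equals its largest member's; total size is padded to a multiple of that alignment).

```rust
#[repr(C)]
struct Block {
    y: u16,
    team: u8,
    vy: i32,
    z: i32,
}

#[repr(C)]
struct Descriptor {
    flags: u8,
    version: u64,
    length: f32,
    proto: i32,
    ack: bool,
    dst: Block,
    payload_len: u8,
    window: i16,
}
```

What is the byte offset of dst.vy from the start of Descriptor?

Block: @0: y [2B, align 2] → 2; @2: team [1B, align 1] → 3; +1 pad (align 4); @4: vy [4B, align 4] → 8; @8: z [4B, align 4] → 12; size 12, align 4
@0: flags [1B, align 1] → 1
+7 pad (align 8)
@8: version [8B, align 8] → 16
@16: length [4B, align 4] → 20
@20: proto [4B, align 4] → 24
@24: ack [1B, align 1] → 25
+3 pad (align 4)
@28: dst [12B, align 4] → 40
within Block: vy at 4
28 + 4 = 32

32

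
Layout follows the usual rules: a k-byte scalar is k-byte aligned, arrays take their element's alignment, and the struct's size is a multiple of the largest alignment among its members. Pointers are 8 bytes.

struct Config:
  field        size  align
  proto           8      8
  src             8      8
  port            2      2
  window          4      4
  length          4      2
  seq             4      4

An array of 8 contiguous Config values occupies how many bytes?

256

0..8  proto  (8B, 8-aligned)
8..16  src  (8B, 8-aligned)
16..18  port  (2B, 2-aligned)
18..20  -- padding (2B)
20..24  window  (4B, 4-aligned)
24..28  length  (4B, 2-aligned)
28..32  seq  (4B, 4-aligned)
sizeof = 32, alignof = 8
array of 8: 8 × 32 = 256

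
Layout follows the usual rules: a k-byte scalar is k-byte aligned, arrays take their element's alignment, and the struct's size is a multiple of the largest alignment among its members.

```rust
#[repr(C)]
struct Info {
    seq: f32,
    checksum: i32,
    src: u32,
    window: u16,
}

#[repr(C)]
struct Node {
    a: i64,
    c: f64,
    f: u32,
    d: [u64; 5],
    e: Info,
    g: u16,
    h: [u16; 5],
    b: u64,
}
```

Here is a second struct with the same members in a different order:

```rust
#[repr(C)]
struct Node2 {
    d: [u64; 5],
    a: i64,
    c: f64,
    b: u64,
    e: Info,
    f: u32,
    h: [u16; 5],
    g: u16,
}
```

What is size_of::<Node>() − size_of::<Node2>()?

8

Info: seq at 0 (size 4, align 4) → ends 4; checksum at 4 (size 4, align 4) → ends 8; src at 8 (size 4, align 4) → ends 12; window at 12 (size 2, align 2) → ends 14; tail pad 2 to reach multiple of 4; total 16 bytes, alignment 4
a at 0 (size 8, align 8) → ends 8
c at 8 (size 8, align 8) → ends 16
f at 16 (size 4, align 4) → ends 20
pad 4 to align 8 for d
d at 24 (size 40, align 8) → ends 64
e at 64 (size 16, align 4) → ends 80
g at 80 (size 2, align 2) → ends 82
h at 82 (size 10, align 2) → ends 92
pad 4 to align 8 for b
b at 96 (size 8, align 8) → ends 104
total 104 bytes, alignment 8
— Node2 —
d at 0 (size 40, align 8) → ends 40
a at 40 (size 8, align 8) → ends 48
c at 48 (size 8, align 8) → ends 56
b at 56 (size 8, align 8) → ends 64
e at 64 (size 16, align 4) → ends 80
f at 80 (size 4, align 4) → ends 84
h at 84 (size 10, align 2) → ends 94
g at 94 (size 2, align 2) → ends 96
total 96 bytes, alignment 8
104 − 96 = 8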